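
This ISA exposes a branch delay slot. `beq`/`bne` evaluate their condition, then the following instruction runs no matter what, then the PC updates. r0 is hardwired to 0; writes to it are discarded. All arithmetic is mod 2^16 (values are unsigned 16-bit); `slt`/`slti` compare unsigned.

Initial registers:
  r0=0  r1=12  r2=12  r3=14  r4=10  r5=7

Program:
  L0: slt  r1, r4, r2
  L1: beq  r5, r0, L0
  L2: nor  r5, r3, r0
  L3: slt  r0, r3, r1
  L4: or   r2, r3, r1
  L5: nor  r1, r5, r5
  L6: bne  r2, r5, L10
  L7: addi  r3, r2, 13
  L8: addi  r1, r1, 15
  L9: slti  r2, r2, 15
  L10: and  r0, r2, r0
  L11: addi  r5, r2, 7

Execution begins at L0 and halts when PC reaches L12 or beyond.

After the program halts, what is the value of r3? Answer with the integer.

28

  step pc=0: slt  r1, r4, r2  regs=(0,1,12,14,10,7)
  step pc=1: beq  r5, r0, L0  cond=F  regs=(0,1,12,14,10,7)
  step pc=2: nor  r5, r3, r0  regs=(0,1,12,14,10,65521)
  step pc=3: slt  r0, r3, r1  regs=(0,1,12,14,10,65521)
  step pc=4: or   r2, r3, r1  regs=(0,1,15,14,10,65521)
  step pc=5: nor  r1, r5, r5  regs=(0,14,15,14,10,65521)
  step pc=6: bne  r2, r5, L10  cond=T  regs=(0,14,15,14,10,65521)
  step pc=7: addi  r3, r2, 13  regs=(0,14,15,28,10,65521)
  step pc=10: and  r0, r2, r0  regs=(0,14,15,28,10,65521)
  step pc=11: addi  r5, r2, 7  regs=(0,14,15,28,10,22)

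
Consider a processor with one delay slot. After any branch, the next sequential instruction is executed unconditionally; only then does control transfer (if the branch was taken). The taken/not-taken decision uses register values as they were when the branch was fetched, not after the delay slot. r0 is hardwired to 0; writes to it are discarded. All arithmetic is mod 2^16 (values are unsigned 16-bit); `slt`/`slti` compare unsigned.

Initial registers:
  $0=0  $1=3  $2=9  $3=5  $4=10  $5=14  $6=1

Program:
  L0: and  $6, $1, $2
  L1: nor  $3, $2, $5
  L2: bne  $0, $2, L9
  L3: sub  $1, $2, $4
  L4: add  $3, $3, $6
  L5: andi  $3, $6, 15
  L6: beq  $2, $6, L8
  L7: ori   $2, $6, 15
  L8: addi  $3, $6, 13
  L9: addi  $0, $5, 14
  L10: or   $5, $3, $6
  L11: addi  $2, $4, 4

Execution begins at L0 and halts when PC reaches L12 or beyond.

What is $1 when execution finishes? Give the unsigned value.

65535

[0] and  $6, $1, $2  →  {$0:0, $1:3, $2:9, $3:5, $4:10, $5:14, $6:1}
[1] nor  $3, $2, $5  →  {$0:0, $1:3, $2:9, $3:65520, $4:10, $5:14, $6:1}
[2] bne  $0, $2, L9  →  {$0:0, $1:3, $2:9, $3:65520, $4:10, $5:14, $6:1}  ⟨branch taken⟩
[3] sub  $1, $2, $4  →  {$0:0, $1:65535, $2:9, $3:65520, $4:10, $5:14, $6:1}
[9] addi  $0, $5, 14  →  {$0:0, $1:65535, $2:9, $3:65520, $4:10, $5:14, $6:1}
[10] or   $5, $3, $6  →  {$0:0, $1:65535, $2:9, $3:65520, $4:10, $5:65521, $6:1}
[11] addi  $2, $4, 4  →  {$0:0, $1:65535, $2:14, $3:65520, $4:10, $5:65521, $6:1}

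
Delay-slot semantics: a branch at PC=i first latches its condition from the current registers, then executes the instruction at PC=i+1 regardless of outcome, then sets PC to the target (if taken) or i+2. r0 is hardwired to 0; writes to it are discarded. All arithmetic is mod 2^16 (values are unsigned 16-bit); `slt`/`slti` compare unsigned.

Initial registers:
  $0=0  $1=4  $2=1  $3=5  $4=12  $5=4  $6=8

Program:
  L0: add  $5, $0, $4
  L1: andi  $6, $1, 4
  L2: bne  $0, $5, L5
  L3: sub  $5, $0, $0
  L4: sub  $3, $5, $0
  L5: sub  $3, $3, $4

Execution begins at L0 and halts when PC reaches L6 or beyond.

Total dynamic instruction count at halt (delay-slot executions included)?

  step pc=0: add  $5, $0, $4  regs=(0,4,1,5,12,12,8)
  step pc=1: andi  $6, $1, 4  regs=(0,4,1,5,12,12,4)
  step pc=2: bne  $0, $5, L5  cond=T  regs=(0,4,1,5,12,12,4)
  step pc=3: sub  $5, $0, $0  regs=(0,4,1,5,12,0,4)
  step pc=5: sub  $3, $3, $4  regs=(0,4,1,65529,12,0,4)

5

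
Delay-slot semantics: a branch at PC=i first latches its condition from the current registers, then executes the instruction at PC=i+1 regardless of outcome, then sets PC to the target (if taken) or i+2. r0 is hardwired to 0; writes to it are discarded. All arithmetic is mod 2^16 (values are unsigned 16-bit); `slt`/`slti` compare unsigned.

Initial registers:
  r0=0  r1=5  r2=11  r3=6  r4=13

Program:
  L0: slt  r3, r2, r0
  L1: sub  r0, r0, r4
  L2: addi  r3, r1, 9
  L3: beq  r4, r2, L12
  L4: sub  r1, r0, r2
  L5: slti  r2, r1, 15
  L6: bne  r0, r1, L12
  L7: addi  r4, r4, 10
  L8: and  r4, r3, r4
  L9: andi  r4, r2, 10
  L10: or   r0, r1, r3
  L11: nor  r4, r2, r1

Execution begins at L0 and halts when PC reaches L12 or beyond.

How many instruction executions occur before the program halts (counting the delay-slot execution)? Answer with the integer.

PC=0  slt  r3, r2, r0        | r0=0 r1=5 r2=11 r3=0 r4=13
PC=1  sub  r0, r0, r4        | r0=0 r1=5 r2=11 r3=0 r4=13
PC=2  addi  r3, r1, 9        | r0=0 r1=5 r2=11 r3=14 r4=13
PC=3  beq  r4, r2, L12       | r0=0 r1=5 r2=11 r3=14 r4=13  [not taken]
PC=4  sub  r1, r0, r2        | r0=0 r1=65525 r2=11 r3=14 r4=13
PC=5  slti  r2, r1, 15       | r0=0 r1=65525 r2=0 r3=14 r4=13
PC=6  bne  r0, r1, L12       | r0=0 r1=65525 r2=0 r3=14 r4=13  [TAKEN]
PC=7  addi  r4, r4, 10       | r0=0 r1=65525 r2=0 r3=14 r4=23

8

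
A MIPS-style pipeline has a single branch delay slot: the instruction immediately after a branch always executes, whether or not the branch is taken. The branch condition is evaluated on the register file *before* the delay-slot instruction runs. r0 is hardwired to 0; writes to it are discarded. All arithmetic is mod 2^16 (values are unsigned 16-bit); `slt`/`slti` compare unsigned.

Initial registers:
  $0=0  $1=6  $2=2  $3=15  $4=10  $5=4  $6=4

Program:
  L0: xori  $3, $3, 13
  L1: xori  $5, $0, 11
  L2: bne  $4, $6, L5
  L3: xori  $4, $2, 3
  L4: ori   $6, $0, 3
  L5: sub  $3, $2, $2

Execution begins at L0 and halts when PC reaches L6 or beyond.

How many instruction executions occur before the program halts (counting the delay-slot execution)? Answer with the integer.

5

PC=0  xori  $3, $3, 13       | $0=0 $1=6 $2=2 $3=2 $4=10 $5=4 $6=4
PC=1  xori  $5, $0, 11       | $0=0 $1=6 $2=2 $3=2 $4=10 $5=11 $6=4
PC=2  bne  $4, $6, L5        | $0=0 $1=6 $2=2 $3=2 $4=10 $5=11 $6=4  [TAKEN]
PC=3  xori  $4, $2, 3        | $0=0 $1=6 $2=2 $3=2 $4=1 $5=11 $6=4
PC=5  sub  $3, $2, $2        | $0=0 $1=6 $2=2 $3=0 $4=1 $5=11 $6=4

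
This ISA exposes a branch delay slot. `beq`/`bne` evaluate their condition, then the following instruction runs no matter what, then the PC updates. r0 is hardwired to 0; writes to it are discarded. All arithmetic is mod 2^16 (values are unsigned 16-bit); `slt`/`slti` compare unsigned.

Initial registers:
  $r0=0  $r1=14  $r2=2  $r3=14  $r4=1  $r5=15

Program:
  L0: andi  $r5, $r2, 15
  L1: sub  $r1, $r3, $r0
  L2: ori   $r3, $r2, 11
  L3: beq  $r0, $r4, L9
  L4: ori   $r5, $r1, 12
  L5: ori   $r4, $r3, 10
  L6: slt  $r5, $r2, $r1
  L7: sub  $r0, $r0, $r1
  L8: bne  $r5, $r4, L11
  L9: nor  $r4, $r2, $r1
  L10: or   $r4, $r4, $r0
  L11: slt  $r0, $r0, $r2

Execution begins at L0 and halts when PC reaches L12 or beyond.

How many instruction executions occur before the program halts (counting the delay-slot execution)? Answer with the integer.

11

[0] andi  $r5, $r2, 15  →  {$r0:0, $r1:14, $r2:2, $r3:14, $r4:1, $r5:2}
[1] sub  $r1, $r3, $r0  →  {$r0:0, $r1:14, $r2:2, $r3:14, $r4:1, $r5:2}
[2] ori   $r3, $r2, 11  →  {$r0:0, $r1:14, $r2:2, $r3:11, $r4:1, $r5:2}
[3] beq  $r0, $r4, L9  →  {$r0:0, $r1:14, $r2:2, $r3:11, $r4:1, $r5:2}  ⟨branch fallthrough⟩
[4] ori   $r5, $r1, 12  →  {$r0:0, $r1:14, $r2:2, $r3:11, $r4:1, $r5:14}
[5] ori   $r4, $r3, 10  →  {$r0:0, $r1:14, $r2:2, $r3:11, $r4:11, $r5:14}
[6] slt  $r5, $r2, $r1  →  {$r0:0, $r1:14, $r2:2, $r3:11, $r4:11, $r5:1}
[7] sub  $r0, $r0, $r1  →  {$r0:0, $r1:14, $r2:2, $r3:11, $r4:11, $r5:1}
[8] bne  $r5, $r4, L11  →  {$r0:0, $r1:14, $r2:2, $r3:11, $r4:11, $r5:1}  ⟨branch taken⟩
[9] nor  $r4, $r2, $r1  →  {$r0:0, $r1:14, $r2:2, $r3:11, $r4:65521, $r5:1}
[11] slt  $r0, $r0, $r2  →  {$r0:0, $r1:14, $r2:2, $r3:11, $r4:65521, $r5:1}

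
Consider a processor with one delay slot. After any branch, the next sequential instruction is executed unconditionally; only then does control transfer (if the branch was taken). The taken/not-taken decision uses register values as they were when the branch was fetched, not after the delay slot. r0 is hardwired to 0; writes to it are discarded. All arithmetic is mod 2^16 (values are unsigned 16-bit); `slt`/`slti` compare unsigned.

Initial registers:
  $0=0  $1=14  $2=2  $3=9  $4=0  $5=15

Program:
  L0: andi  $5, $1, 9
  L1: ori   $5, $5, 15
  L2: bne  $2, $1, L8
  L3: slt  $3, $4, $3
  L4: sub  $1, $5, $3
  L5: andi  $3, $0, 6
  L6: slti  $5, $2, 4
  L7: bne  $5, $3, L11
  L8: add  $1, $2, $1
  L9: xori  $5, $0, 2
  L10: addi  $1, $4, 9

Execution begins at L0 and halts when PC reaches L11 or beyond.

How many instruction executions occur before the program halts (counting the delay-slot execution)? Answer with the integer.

7

#0 andi  $5, $1, 9 ; 0/14/2/9/0/8
#1 ori   $5, $5, 15 ; 0/14/2/9/0/15
#2 bne  $2, $1, L8 ; 0/14/2/9/0/15 ; →target
#3 slt  $3, $4, $3 ; 0/14/2/1/0/15
#8 add  $1, $2, $1 ; 0/16/2/1/0/15
#9 xori  $5, $0, 2 ; 0/16/2/1/0/2
#10 addi  $1, $4, 9 ; 0/9/2/1/0/2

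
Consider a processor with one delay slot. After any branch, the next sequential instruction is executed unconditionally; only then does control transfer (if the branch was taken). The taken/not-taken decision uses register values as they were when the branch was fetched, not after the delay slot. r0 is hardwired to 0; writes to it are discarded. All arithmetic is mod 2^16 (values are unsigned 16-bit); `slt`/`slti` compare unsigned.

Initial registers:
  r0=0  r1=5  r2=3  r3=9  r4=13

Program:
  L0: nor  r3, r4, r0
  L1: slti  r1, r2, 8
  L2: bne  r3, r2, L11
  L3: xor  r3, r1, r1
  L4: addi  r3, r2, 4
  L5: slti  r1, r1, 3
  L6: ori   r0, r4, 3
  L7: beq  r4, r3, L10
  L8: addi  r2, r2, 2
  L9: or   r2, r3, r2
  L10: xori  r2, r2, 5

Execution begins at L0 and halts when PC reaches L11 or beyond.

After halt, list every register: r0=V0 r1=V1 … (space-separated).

r0=0 r1=1 r2=3 r3=0 r4=13

  step pc=0: nor  r3, r4, r0  regs=(0,5,3,65522,13)
  step pc=1: slti  r1, r2, 8  regs=(0,1,3,65522,13)
  step pc=2: bne  r3, r2, L11  cond=T  regs=(0,1,3,65522,13)
  step pc=3: xor  r3, r1, r1  regs=(0,1,3,0,13)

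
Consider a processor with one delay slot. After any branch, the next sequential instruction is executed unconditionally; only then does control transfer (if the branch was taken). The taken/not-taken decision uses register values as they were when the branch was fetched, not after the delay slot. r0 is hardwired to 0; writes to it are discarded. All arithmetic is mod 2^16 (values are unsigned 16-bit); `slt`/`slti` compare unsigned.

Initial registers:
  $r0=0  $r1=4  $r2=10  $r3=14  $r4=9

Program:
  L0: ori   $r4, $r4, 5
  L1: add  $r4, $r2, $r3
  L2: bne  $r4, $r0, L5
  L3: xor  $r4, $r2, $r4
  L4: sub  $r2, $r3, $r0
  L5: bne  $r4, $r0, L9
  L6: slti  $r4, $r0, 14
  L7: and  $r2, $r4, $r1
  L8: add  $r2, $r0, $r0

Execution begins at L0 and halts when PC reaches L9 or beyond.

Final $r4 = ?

PC=0  ori   $r4, $r4, 5      | $r0=0 $r1=4 $r2=10 $r3=14 $r4=13
PC=1  add  $r4, $r2, $r3     | $r0=0 $r1=4 $r2=10 $r3=14 $r4=24
PC=2  bne  $r4, $r0, L5      | $r0=0 $r1=4 $r2=10 $r3=14 $r4=24  [TAKEN]
PC=3  xor  $r4, $r2, $r4     | $r0=0 $r1=4 $r2=10 $r3=14 $r4=18
PC=5  bne  $r4, $r0, L9      | $r0=0 $r1=4 $r2=10 $r3=14 $r4=18  [TAKEN]
PC=6  slti  $r4, $r0, 14     | $r0=0 $r1=4 $r2=10 $r3=14 $r4=1

1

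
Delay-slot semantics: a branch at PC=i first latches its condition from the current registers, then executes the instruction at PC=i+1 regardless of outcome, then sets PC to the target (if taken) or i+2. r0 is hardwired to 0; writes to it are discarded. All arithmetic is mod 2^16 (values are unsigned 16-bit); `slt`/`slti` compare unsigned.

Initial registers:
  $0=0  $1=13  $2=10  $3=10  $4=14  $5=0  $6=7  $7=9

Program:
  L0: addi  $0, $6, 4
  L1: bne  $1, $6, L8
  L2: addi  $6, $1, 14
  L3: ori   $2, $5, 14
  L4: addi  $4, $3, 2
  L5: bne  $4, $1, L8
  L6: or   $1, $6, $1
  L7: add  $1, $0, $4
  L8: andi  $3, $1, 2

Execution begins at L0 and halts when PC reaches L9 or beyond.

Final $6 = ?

27

#0 addi  $0, $6, 4 ; 0/13/10/10/14/0/7/9
#1 bne  $1, $6, L8 ; 0/13/10/10/14/0/7/9 ; →target
#2 addi  $6, $1, 14 ; 0/13/10/10/14/0/27/9
#8 andi  $3, $1, 2 ; 0/13/10/0/14/0/27/9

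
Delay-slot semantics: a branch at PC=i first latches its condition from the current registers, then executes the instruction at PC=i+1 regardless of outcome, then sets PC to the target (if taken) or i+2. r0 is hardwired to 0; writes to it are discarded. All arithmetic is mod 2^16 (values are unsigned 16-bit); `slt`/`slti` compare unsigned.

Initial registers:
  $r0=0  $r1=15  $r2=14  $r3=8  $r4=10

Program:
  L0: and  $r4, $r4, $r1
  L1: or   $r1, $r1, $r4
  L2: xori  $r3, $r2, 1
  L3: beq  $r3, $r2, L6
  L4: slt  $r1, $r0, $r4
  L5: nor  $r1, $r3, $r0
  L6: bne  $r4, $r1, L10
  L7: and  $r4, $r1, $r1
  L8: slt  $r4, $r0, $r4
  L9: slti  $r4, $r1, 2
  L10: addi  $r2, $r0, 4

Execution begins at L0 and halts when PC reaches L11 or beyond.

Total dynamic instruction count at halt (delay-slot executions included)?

9

PC=0  and  $r4, $r4, $r1     | $r0=0 $r1=15 $r2=14 $r3=8 $r4=10
PC=1  or   $r1, $r1, $r4     | $r0=0 $r1=15 $r2=14 $r3=8 $r4=10
PC=2  xori  $r3, $r2, 1      | $r0=0 $r1=15 $r2=14 $r3=15 $r4=10
PC=3  beq  $r3, $r2, L6      | $r0=0 $r1=15 $r2=14 $r3=15 $r4=10  [not taken]
PC=4  slt  $r1, $r0, $r4     | $r0=0 $r1=1 $r2=14 $r3=15 $r4=10
PC=5  nor  $r1, $r3, $r0     | $r0=0 $r1=65520 $r2=14 $r3=15 $r4=10
PC=6  bne  $r4, $r1, L10     | $r0=0 $r1=65520 $r2=14 $r3=15 $r4=10  [TAKEN]
PC=7  and  $r4, $r1, $r1     | $r0=0 $r1=65520 $r2=14 $r3=15 $r4=65520
PC=10 addi  $r2, $r0, 4      | $r0=0 $r1=65520 $r2=4 $r3=15 $r4=65520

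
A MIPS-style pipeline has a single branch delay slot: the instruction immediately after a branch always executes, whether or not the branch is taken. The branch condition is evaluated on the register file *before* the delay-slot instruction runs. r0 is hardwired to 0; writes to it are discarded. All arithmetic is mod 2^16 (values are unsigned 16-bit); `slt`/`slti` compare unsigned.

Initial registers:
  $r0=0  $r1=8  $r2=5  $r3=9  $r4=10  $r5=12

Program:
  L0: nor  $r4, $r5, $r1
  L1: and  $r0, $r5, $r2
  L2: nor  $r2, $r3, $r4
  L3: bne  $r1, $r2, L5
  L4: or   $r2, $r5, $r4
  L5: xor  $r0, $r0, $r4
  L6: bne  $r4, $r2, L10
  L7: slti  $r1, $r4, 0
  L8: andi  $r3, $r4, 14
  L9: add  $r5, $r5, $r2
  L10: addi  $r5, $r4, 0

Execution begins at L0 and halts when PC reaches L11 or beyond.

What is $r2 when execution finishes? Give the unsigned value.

PC=0  nor  $r4, $r5, $r1     | $r0=0 $r1=8 $r2=5 $r3=9 $r4=65523 $r5=12
PC=1  and  $r0, $r5, $r2     | $r0=0 $r1=8 $r2=5 $r3=9 $r4=65523 $r5=12
PC=2  nor  $r2, $r3, $r4     | $r0=0 $r1=8 $r2=4 $r3=9 $r4=65523 $r5=12
PC=3  bne  $r1, $r2, L5      | $r0=0 $r1=8 $r2=4 $r3=9 $r4=65523 $r5=12  [TAKEN]
PC=4  or   $r2, $r5, $r4     | $r0=0 $r1=8 $r2=65535 $r3=9 $r4=65523 $r5=12
PC=5  xor  $r0, $r0, $r4     | $r0=0 $r1=8 $r2=65535 $r3=9 $r4=65523 $r5=12
PC=6  bne  $r4, $r2, L10     | $r0=0 $r1=8 $r2=65535 $r3=9 $r4=65523 $r5=12  [TAKEN]
PC=7  slti  $r1, $r4, 0      | $r0=0 $r1=0 $r2=65535 $r3=9 $r4=65523 $r5=12
PC=10 addi  $r5, $r4, 0      | $r0=0 $r1=0 $r2=65535 $r3=9 $r4=65523 $r5=65523

65535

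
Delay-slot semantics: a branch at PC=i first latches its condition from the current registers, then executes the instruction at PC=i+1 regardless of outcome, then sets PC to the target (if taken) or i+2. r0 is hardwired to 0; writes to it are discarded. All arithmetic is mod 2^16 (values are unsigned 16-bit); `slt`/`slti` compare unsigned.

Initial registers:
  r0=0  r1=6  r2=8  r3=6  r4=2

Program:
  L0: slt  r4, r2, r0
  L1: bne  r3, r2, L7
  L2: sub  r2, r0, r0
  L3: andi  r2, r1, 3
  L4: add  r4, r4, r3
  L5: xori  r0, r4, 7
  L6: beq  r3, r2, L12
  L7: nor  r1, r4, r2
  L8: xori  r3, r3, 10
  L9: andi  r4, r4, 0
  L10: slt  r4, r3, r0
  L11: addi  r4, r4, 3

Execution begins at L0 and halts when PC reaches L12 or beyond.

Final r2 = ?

0

PC=0  slt  r4, r2, r0        | r0=0 r1=6 r2=8 r3=6 r4=0
PC=1  bne  r3, r2, L7        | r0=0 r1=6 r2=8 r3=6 r4=0  [TAKEN]
PC=2  sub  r2, r0, r0        | r0=0 r1=6 r2=0 r3=6 r4=0
PC=7  nor  r1, r4, r2        | r0=0 r1=65535 r2=0 r3=6 r4=0
PC=8  xori  r3, r3, 10       | r0=0 r1=65535 r2=0 r3=12 r4=0
PC=9  andi  r4, r4, 0        | r0=0 r1=65535 r2=0 r3=12 r4=0
PC=10 slt  r4, r3, r0        | r0=0 r1=65535 r2=0 r3=12 r4=0
PC=11 addi  r4, r4, 3        | r0=0 r1=65535 r2=0 r3=12 r4=3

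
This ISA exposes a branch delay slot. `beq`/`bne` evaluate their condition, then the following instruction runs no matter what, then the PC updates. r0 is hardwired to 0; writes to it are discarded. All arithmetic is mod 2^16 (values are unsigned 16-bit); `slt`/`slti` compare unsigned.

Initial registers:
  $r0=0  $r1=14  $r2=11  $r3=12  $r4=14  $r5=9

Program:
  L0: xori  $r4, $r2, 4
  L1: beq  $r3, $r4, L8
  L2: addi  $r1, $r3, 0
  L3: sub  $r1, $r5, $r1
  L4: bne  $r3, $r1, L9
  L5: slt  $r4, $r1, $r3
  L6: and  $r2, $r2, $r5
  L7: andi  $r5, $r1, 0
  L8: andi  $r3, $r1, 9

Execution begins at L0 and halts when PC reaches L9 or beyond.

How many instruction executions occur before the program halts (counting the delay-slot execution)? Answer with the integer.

PC=0  xori  $r4, $r2, 4      | $r0=0 $r1=14 $r2=11 $r3=12 $r4=15 $r5=9
PC=1  beq  $r3, $r4, L8      | $r0=0 $r1=14 $r2=11 $r3=12 $r4=15 $r5=9  [not taken]
PC=2  addi  $r1, $r3, 0      | $r0=0 $r1=12 $r2=11 $r3=12 $r4=15 $r5=9
PC=3  sub  $r1, $r5, $r1     | $r0=0 $r1=65533 $r2=11 $r3=12 $r4=15 $r5=9
PC=4  bne  $r3, $r1, L9      | $r0=0 $r1=65533 $r2=11 $r3=12 $r4=15 $r5=9  [TAKEN]
PC=5  slt  $r4, $r1, $r3     | $r0=0 $r1=65533 $r2=11 $r3=12 $r4=0 $r5=9

6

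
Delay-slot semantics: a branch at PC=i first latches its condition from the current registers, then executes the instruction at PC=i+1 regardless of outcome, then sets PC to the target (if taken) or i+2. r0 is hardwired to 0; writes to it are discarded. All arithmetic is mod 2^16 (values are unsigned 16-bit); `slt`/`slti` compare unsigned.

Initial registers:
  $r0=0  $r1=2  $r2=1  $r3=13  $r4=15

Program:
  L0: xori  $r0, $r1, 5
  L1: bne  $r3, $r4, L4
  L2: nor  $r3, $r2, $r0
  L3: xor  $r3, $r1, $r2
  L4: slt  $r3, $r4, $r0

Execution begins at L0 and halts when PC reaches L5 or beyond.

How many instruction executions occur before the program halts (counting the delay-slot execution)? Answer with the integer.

  step pc=0: xori  $r0, $r1, 5  regs=(0,2,1,13,15)
  step pc=1: bne  $r3, $r4, L4  cond=T  regs=(0,2,1,13,15)
  step pc=2: nor  $r3, $r2, $r0  regs=(0,2,1,65534,15)
  step pc=4: slt  $r3, $r4, $r0  regs=(0,2,1,0,15)

4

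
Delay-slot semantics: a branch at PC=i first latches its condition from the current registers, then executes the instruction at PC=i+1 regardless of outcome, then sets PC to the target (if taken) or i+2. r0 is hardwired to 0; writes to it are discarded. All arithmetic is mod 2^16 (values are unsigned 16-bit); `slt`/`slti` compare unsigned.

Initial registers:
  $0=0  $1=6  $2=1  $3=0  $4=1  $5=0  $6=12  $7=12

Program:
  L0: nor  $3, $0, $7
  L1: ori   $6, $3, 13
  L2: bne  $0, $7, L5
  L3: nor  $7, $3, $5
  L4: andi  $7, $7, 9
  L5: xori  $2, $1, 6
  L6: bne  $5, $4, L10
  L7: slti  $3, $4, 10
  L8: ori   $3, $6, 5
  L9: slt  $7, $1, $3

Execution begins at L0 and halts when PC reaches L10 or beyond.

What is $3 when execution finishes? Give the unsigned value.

[0] nor  $3, $0, $7  →  {$0:0, $1:6, $2:1, $3:65523, $4:1, $5:0, $6:12, $7:12}
[1] ori   $6, $3, 13  →  {$0:0, $1:6, $2:1, $3:65523, $4:1, $5:0, $6:65535, $7:12}
[2] bne  $0, $7, L5  →  {$0:0, $1:6, $2:1, $3:65523, $4:1, $5:0, $6:65535, $7:12}  ⟨branch taken⟩
[3] nor  $7, $3, $5  →  {$0:0, $1:6, $2:1, $3:65523, $4:1, $5:0, $6:65535, $7:12}
[5] xori  $2, $1, 6  →  {$0:0, $1:6, $2:0, $3:65523, $4:1, $5:0, $6:65535, $7:12}
[6] bne  $5, $4, L10  →  {$0:0, $1:6, $2:0, $3:65523, $4:1, $5:0, $6:65535, $7:12}  ⟨branch taken⟩
[7] slti  $3, $4, 10  →  {$0:0, $1:6, $2:0, $3:1, $4:1, $5:0, $6:65535, $7:12}

1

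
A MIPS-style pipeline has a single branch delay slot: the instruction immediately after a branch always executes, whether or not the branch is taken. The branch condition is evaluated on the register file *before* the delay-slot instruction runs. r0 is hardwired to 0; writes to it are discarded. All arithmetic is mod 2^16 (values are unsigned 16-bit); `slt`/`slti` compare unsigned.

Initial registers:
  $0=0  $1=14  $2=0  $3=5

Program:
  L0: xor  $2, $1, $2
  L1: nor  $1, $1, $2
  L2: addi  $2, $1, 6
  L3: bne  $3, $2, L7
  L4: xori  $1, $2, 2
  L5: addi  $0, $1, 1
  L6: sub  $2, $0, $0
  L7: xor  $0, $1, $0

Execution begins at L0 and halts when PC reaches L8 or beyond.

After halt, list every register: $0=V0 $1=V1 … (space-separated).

$0=0 $1=65525 $2=65527 $3=5

#0 xor  $2, $1, $2 ; 0/14/14/5
#1 nor  $1, $1, $2 ; 0/65521/14/5
#2 addi  $2, $1, 6 ; 0/65521/65527/5
#3 bne  $3, $2, L7 ; 0/65521/65527/5 ; →target
#4 xori  $1, $2, 2 ; 0/65525/65527/5
#7 xor  $0, $1, $0 ; 0/65525/65527/5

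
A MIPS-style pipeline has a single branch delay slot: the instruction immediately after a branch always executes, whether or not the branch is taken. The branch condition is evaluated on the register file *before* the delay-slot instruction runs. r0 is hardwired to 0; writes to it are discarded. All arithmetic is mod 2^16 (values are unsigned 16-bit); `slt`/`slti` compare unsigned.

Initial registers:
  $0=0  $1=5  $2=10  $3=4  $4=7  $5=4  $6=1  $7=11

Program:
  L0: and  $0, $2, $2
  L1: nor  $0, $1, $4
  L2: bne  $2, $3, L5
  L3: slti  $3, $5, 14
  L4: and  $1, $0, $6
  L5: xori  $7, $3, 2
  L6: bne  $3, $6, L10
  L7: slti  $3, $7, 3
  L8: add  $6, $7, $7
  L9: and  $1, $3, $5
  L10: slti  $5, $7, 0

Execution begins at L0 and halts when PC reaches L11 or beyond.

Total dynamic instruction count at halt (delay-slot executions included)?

PC=0  and  $0, $2, $2        | $0=0 $1=5 $2=10 $3=4 $4=7 $5=4 $6=1 $7=11
PC=1  nor  $0, $1, $4        | $0=0 $1=5 $2=10 $3=4 $4=7 $5=4 $6=1 $7=11
PC=2  bne  $2, $3, L5        | $0=0 $1=5 $2=10 $3=4 $4=7 $5=4 $6=1 $7=11  [TAKEN]
PC=3  slti  $3, $5, 14       | $0=0 $1=5 $2=10 $3=1 $4=7 $5=4 $6=1 $7=11
PC=5  xori  $7, $3, 2        | $0=0 $1=5 $2=10 $3=1 $4=7 $5=4 $6=1 $7=3
PC=6  bne  $3, $6, L10       | $0=0 $1=5 $2=10 $3=1 $4=7 $5=4 $6=1 $7=3  [not taken]
PC=7  slti  $3, $7, 3        | $0=0 $1=5 $2=10 $3=0 $4=7 $5=4 $6=1 $7=3
PC=8  add  $6, $7, $7        | $0=0 $1=5 $2=10 $3=0 $4=7 $5=4 $6=6 $7=3
PC=9  and  $1, $3, $5        | $0=0 $1=0 $2=10 $3=0 $4=7 $5=4 $6=6 $7=3
PC=10 slti  $5, $7, 0        | $0=0 $1=0 $2=10 $3=0 $4=7 $5=0 $6=6 $7=3

10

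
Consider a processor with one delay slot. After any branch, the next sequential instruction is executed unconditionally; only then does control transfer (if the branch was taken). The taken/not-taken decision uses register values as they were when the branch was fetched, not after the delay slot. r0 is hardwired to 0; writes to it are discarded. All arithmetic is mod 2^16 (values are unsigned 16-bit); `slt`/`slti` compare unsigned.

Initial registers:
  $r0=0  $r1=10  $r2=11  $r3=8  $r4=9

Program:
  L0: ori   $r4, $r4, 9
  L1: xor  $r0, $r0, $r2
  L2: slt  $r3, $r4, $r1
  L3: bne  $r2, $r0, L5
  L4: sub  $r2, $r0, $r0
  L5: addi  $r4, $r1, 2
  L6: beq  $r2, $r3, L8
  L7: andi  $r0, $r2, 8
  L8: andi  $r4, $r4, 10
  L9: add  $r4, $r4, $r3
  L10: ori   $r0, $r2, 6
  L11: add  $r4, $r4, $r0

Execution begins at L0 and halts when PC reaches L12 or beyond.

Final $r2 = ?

PC=0  ori   $r4, $r4, 9      | $r0=0 $r1=10 $r2=11 $r3=8 $r4=9
PC=1  xor  $r0, $r0, $r2     | $r0=0 $r1=10 $r2=11 $r3=8 $r4=9
PC=2  slt  $r3, $r4, $r1     | $r0=0 $r1=10 $r2=11 $r3=1 $r4=9
PC=3  bne  $r2, $r0, L5      | $r0=0 $r1=10 $r2=11 $r3=1 $r4=9  [TAKEN]
PC=4  sub  $r2, $r0, $r0     | $r0=0 $r1=10 $r2=0 $r3=1 $r4=9
PC=5  addi  $r4, $r1, 2      | $r0=0 $r1=10 $r2=0 $r3=1 $r4=12
PC=6  beq  $r2, $r3, L8      | $r0=0 $r1=10 $r2=0 $r3=1 $r4=12  [not taken]
PC=7  andi  $r0, $r2, 8      | $r0=0 $r1=10 $r2=0 $r3=1 $r4=12
PC=8  andi  $r4, $r4, 10     | $r0=0 $r1=10 $r2=0 $r3=1 $r4=8
PC=9  add  $r4, $r4, $r3     | $r0=0 $r1=10 $r2=0 $r3=1 $r4=9
PC=10 ori   $r0, $r2, 6      | $r0=0 $r1=10 $r2=0 $r3=1 $r4=9
PC=11 add  $r4, $r4, $r0     | $r0=0 $r1=10 $r2=0 $r3=1 $r4=9

0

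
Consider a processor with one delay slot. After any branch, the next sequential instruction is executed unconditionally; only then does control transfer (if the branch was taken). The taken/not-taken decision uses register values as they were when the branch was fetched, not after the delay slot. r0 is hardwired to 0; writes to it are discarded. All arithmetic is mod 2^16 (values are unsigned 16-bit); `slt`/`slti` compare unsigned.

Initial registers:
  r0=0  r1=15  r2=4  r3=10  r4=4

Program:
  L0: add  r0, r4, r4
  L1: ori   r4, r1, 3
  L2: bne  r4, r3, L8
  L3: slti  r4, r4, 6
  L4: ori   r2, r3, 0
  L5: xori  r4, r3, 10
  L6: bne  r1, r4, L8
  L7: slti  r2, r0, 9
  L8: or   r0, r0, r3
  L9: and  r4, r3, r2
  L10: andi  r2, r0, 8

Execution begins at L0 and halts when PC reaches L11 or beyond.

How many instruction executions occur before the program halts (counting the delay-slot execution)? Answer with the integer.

[0] add  r0, r4, r4  →  {r0:0, r1:15, r2:4, r3:10, r4:4}
[1] ori   r4, r1, 3  →  {r0:0, r1:15, r2:4, r3:10, r4:15}
[2] bne  r4, r3, L8  →  {r0:0, r1:15, r2:4, r3:10, r4:15}  ⟨branch taken⟩
[3] slti  r4, r4, 6  →  {r0:0, r1:15, r2:4, r3:10, r4:0}
[8] or   r0, r0, r3  →  {r0:0, r1:15, r2:4, r3:10, r4:0}
[9] and  r4, r3, r2  →  {r0:0, r1:15, r2:4, r3:10, r4:0}
[10] andi  r2, r0, 8  →  {r0:0, r1:15, r2:0, r3:10, r4:0}

7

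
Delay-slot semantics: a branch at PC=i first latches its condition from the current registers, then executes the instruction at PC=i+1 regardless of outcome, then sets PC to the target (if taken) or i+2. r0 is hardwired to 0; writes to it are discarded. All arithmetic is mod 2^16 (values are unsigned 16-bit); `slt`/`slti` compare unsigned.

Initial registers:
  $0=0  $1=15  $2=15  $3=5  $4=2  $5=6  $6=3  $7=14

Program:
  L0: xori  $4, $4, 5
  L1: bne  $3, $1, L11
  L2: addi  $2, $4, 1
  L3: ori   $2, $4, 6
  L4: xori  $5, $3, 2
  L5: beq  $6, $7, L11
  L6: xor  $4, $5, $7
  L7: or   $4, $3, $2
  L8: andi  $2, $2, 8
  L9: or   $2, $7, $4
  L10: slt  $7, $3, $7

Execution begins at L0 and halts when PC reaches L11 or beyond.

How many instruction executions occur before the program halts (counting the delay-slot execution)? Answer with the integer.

3

[0] xori  $4, $4, 5  →  {$0:0, $1:15, $2:15, $3:5, $4:7, $5:6, $6:3, $7:14}
[1] bne  $3, $1, L11  →  {$0:0, $1:15, $2:15, $3:5, $4:7, $5:6, $6:3, $7:14}  ⟨branch taken⟩
[2] addi  $2, $4, 1  →  {$0:0, $1:15, $2:8, $3:5, $4:7, $5:6, $6:3, $7:14}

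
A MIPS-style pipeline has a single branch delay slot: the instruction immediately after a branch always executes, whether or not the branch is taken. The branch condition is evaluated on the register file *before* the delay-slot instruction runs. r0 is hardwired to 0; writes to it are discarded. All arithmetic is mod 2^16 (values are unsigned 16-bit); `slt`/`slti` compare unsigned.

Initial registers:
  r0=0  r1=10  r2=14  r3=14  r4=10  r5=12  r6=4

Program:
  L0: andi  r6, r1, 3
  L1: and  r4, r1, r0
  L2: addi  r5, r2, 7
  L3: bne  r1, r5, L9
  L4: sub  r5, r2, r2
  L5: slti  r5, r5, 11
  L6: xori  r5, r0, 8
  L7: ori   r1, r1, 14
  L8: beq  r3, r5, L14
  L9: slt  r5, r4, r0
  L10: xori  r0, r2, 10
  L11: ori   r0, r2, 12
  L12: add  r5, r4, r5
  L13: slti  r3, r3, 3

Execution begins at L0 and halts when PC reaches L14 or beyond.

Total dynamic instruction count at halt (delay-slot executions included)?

10

#0 andi  r6, r1, 3 ; 0/10/14/14/10/12/2
#1 and  r4, r1, r0 ; 0/10/14/14/0/12/2
#2 addi  r5, r2, 7 ; 0/10/14/14/0/21/2
#3 bne  r1, r5, L9 ; 0/10/14/14/0/21/2 ; →target
#4 sub  r5, r2, r2 ; 0/10/14/14/0/0/2
#9 slt  r5, r4, r0 ; 0/10/14/14/0/0/2
#10 xori  r0, r2, 10 ; 0/10/14/14/0/0/2
#11 ori   r0, r2, 12 ; 0/10/14/14/0/0/2
#12 add  r5, r4, r5 ; 0/10/14/14/0/0/2
#13 slti  r3, r3, 3 ; 0/10/14/0/0/0/2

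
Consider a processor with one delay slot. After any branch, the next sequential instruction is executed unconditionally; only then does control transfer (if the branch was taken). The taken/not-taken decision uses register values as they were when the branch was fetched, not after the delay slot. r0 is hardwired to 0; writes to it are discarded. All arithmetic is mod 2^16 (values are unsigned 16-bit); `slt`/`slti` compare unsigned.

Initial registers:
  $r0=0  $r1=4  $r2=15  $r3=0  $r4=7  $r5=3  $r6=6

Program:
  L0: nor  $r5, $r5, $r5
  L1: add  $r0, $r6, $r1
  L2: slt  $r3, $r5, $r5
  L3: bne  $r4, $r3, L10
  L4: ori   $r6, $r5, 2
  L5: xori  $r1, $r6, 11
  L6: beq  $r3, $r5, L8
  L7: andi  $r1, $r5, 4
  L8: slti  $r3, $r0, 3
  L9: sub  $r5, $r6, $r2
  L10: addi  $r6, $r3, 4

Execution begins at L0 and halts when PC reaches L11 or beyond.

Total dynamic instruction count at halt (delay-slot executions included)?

6

  step pc=0: nor  $r5, $r5, $r5  regs=(0,4,15,0,7,65532,6)
  step pc=1: add  $r0, $r6, $r1  regs=(0,4,15,0,7,65532,6)
  step pc=2: slt  $r3, $r5, $r5  regs=(0,4,15,0,7,65532,6)
  step pc=3: bne  $r4, $r3, L10  cond=T  regs=(0,4,15,0,7,65532,6)
  step pc=4: ori   $r6, $r5, 2  regs=(0,4,15,0,7,65532,65534)
  step pc=10: addi  $r6, $r3, 4  regs=(0,4,15,0,7,65532,4)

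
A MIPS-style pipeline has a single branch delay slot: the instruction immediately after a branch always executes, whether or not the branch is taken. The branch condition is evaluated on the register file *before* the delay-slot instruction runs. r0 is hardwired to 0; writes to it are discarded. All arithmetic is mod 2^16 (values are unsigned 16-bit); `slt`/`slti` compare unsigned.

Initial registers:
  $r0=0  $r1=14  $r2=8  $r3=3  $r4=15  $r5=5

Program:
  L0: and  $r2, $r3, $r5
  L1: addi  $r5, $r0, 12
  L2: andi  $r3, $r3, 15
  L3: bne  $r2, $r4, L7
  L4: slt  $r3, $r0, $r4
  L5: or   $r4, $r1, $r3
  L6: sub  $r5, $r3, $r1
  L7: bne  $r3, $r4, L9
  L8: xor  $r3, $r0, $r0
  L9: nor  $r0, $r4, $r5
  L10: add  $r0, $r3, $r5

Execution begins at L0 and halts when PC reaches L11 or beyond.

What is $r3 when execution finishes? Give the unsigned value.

[0] and  $r2, $r3, $r5  →  {$r0:0, $r1:14, $r2:1, $r3:3, $r4:15, $r5:5}
[1] addi  $r5, $r0, 12  →  {$r0:0, $r1:14, $r2:1, $r3:3, $r4:15, $r5:12}
[2] andi  $r3, $r3, 15  →  {$r0:0, $r1:14, $r2:1, $r3:3, $r4:15, $r5:12}
[3] bne  $r2, $r4, L7  →  {$r0:0, $r1:14, $r2:1, $r3:3, $r4:15, $r5:12}  ⟨branch taken⟩
[4] slt  $r3, $r0, $r4  →  {$r0:0, $r1:14, $r2:1, $r3:1, $r4:15, $r5:12}
[7] bne  $r3, $r4, L9  →  {$r0:0, $r1:14, $r2:1, $r3:1, $r4:15, $r5:12}  ⟨branch taken⟩
[8] xor  $r3, $r0, $r0  →  {$r0:0, $r1:14, $r2:1, $r3:0, $r4:15, $r5:12}
[9] nor  $r0, $r4, $r5  →  {$r0:0, $r1:14, $r2:1, $r3:0, $r4:15, $r5:12}
[10] add  $r0, $r3, $r5  →  {$r0:0, $r1:14, $r2:1, $r3:0, $r4:15, $r5:12}

0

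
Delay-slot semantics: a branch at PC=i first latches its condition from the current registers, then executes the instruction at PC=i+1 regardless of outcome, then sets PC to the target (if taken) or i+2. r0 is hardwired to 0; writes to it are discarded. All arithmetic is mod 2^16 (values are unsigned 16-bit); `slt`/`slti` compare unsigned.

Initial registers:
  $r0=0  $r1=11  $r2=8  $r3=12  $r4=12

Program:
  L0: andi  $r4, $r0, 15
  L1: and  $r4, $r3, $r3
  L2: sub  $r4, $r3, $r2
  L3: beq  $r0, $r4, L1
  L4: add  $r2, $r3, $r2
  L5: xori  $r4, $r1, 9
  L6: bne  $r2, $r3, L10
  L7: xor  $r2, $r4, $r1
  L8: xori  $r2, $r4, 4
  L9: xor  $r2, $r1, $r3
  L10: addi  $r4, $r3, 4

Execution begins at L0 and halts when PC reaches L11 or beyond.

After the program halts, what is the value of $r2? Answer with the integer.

  step pc=0: andi  $r4, $r0, 15  regs=(0,11,8,12,0)
  step pc=1: and  $r4, $r3, $r3  regs=(0,11,8,12,12)
  step pc=2: sub  $r4, $r3, $r2  regs=(0,11,8,12,4)
  step pc=3: beq  $r0, $r4, L1  cond=F  regs=(0,11,8,12,4)
  step pc=4: add  $r2, $r3, $r2  regs=(0,11,20,12,4)
  step pc=5: xori  $r4, $r1, 9  regs=(0,11,20,12,2)
  step pc=6: bne  $r2, $r3, L10  cond=T  regs=(0,11,20,12,2)
  step pc=7: xor  $r2, $r4, $r1  regs=(0,11,9,12,2)
  step pc=10: addi  $r4, $r3, 4  regs=(0,11,9,12,16)

9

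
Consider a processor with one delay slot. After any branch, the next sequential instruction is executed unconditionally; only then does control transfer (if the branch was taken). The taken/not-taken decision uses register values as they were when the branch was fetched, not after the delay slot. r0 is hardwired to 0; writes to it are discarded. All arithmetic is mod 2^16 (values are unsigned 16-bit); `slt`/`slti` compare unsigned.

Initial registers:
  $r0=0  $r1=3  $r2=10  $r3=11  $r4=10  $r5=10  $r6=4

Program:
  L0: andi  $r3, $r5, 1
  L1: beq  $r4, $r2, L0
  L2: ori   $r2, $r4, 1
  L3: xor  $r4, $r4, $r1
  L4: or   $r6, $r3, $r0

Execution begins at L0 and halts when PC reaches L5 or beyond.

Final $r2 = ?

PC=0  andi  $r3, $r5, 1      | $r0=0 $r1=3 $r2=10 $r3=0 $r4=10 $r5=10 $r6=4
PC=1  beq  $r4, $r2, L0      | $r0=0 $r1=3 $r2=10 $r3=0 $r4=10 $r5=10 $r6=4  [TAKEN]
PC=2  ori   $r2, $r4, 1      | $r0=0 $r1=3 $r2=11 $r3=0 $r4=10 $r5=10 $r6=4
PC=0  andi  $r3, $r5, 1      | $r0=0 $r1=3 $r2=11 $r3=0 $r4=10 $r5=10 $r6=4
PC=1  beq  $r4, $r2, L0      | $r0=0 $r1=3 $r2=11 $r3=0 $r4=10 $r5=10 $r6=4  [not taken]
PC=2  ori   $r2, $r4, 1      | $r0=0 $r1=3 $r2=11 $r3=0 $r4=10 $r5=10 $r6=4
PC=3  xor  $r4, $r4, $r1     | $r0=0 $r1=3 $r2=11 $r3=0 $r4=9 $r5=10 $r6=4
PC=4  or   $r6, $r3, $r0     | $r0=0 $r1=3 $r2=11 $r3=0 $r4=9 $r5=10 $r6=0

11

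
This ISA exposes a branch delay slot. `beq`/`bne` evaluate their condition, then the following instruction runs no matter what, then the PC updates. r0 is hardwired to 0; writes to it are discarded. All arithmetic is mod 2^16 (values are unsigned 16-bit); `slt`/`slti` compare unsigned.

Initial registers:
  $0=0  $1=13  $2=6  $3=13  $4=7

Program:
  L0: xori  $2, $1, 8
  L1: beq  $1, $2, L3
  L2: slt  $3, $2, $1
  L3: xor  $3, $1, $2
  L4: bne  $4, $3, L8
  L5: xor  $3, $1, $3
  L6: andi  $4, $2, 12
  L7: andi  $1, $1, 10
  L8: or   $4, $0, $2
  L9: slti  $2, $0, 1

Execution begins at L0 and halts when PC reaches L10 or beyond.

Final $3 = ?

5

[0] xori  $2, $1, 8  →  {$0:0, $1:13, $2:5, $3:13, $4:7}
[1] beq  $1, $2, L3  →  {$0:0, $1:13, $2:5, $3:13, $4:7}  ⟨branch fallthrough⟩
[2] slt  $3, $2, $1  →  {$0:0, $1:13, $2:5, $3:1, $4:7}
[3] xor  $3, $1, $2  →  {$0:0, $1:13, $2:5, $3:8, $4:7}
[4] bne  $4, $3, L8  →  {$0:0, $1:13, $2:5, $3:8, $4:7}  ⟨branch taken⟩
[5] xor  $3, $1, $3  →  {$0:0, $1:13, $2:5, $3:5, $4:7}
[8] or   $4, $0, $2  →  {$0:0, $1:13, $2:5, $3:5, $4:5}
[9] slti  $2, $0, 1  →  {$0:0, $1:13, $2:1, $3:5, $4:5}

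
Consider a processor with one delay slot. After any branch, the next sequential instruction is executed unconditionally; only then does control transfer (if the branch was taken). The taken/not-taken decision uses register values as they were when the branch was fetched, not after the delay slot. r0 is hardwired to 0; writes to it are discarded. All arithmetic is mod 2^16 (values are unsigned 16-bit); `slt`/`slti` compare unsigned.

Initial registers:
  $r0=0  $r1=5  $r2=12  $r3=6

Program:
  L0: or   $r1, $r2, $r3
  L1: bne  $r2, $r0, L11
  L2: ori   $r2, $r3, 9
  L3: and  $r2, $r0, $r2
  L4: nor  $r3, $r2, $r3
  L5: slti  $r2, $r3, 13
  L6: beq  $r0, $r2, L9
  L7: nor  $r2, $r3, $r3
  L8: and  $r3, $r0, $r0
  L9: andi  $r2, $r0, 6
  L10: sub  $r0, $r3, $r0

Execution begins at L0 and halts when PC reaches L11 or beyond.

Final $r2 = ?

15

PC=0  or   $r1, $r2, $r3     | $r0=0 $r1=14 $r2=12 $r3=6
PC=1  bne  $r2, $r0, L11     | $r0=0 $r1=14 $r2=12 $r3=6  [TAKEN]
PC=2  ori   $r2, $r3, 9      | $r0=0 $r1=14 $r2=15 $r3=6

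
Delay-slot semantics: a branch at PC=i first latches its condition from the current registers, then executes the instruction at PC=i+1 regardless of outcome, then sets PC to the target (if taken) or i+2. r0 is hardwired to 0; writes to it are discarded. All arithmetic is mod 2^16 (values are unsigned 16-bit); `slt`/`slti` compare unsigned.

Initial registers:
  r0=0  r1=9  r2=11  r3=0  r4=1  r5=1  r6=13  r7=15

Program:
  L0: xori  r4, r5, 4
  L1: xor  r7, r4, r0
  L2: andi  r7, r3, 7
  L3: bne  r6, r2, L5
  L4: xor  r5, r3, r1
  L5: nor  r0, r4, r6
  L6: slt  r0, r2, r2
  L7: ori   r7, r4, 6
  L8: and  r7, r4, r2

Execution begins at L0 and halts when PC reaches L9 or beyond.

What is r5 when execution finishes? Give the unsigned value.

  step pc=0: xori  r4, r5, 4  regs=(0,9,11,0,5,1,13,15)
  step pc=1: xor  r7, r4, r0  regs=(0,9,11,0,5,1,13,5)
  step pc=2: andi  r7, r3, 7  regs=(0,9,11,0,5,1,13,0)
  step pc=3: bne  r6, r2, L5  cond=T  regs=(0,9,11,0,5,1,13,0)
  step pc=4: xor  r5, r3, r1  regs=(0,9,11,0,5,9,13,0)
  step pc=5: nor  r0, r4, r6  regs=(0,9,11,0,5,9,13,0)
  step pc=6: slt  r0, r2, r2  regs=(0,9,11,0,5,9,13,0)
  step pc=7: ori   r7, r4, 6  regs=(0,9,11,0,5,9,13,7)
  step pc=8: and  r7, r4, r2  regs=(0,9,11,0,5,9,13,1)

9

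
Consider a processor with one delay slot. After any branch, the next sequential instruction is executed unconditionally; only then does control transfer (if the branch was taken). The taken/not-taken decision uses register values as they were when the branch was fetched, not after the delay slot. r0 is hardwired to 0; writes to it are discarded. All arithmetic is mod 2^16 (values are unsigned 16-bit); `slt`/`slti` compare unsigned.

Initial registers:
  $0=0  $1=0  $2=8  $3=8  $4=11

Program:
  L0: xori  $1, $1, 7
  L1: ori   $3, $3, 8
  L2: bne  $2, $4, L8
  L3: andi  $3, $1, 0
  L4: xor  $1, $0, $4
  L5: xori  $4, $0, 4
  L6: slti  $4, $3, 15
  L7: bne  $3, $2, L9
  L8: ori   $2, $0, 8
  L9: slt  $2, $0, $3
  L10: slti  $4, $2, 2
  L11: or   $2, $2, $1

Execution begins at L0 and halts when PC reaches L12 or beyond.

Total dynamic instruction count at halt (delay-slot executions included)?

8

  step pc=0: xori  $1, $1, 7  regs=(0,7,8,8,11)
  step pc=1: ori   $3, $3, 8  regs=(0,7,8,8,11)
  step pc=2: bne  $2, $4, L8  cond=T  regs=(0,7,8,8,11)
  step pc=3: andi  $3, $1, 0  regs=(0,7,8,0,11)
  step pc=8: ori   $2, $0, 8  regs=(0,7,8,0,11)
  step pc=9: slt  $2, $0, $3  regs=(0,7,0,0,11)
  step pc=10: slti  $4, $2, 2  regs=(0,7,0,0,1)
  step pc=11: or   $2, $2, $1  regs=(0,7,7,0,1)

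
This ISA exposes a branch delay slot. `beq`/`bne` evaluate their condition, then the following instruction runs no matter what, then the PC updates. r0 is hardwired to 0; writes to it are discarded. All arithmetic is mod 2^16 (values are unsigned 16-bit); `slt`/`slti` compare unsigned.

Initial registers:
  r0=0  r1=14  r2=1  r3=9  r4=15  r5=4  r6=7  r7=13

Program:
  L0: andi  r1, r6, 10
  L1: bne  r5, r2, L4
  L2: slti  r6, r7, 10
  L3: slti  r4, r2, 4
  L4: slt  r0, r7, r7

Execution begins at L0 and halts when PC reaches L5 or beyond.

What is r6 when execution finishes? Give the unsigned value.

#0 andi  r1, r6, 10 ; 0/2/1/9/15/4/7/13
#1 bne  r5, r2, L4 ; 0/2/1/9/15/4/7/13 ; →target
#2 slti  r6, r7, 10 ; 0/2/1/9/15/4/0/13
#4 slt  r0, r7, r7 ; 0/2/1/9/15/4/0/13

0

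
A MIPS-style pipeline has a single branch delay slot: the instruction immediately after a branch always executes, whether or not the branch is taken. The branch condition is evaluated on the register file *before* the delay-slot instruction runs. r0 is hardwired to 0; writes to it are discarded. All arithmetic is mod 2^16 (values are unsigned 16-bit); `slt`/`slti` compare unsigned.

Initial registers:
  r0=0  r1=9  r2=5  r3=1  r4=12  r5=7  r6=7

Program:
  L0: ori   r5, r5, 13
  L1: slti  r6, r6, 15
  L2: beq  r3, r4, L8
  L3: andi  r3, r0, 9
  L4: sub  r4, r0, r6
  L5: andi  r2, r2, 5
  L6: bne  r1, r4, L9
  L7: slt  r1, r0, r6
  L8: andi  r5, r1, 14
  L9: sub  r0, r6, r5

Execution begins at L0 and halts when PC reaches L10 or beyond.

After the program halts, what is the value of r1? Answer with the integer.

1

[0] ori   r5, r5, 13  →  {r0:0, r1:9, r2:5, r3:1, r4:12, r5:15, r6:7}
[1] slti  r6, r6, 15  →  {r0:0, r1:9, r2:5, r3:1, r4:12, r5:15, r6:1}
[2] beq  r3, r4, L8  →  {r0:0, r1:9, r2:5, r3:1, r4:12, r5:15, r6:1}  ⟨branch fallthrough⟩
[3] andi  r3, r0, 9  →  {r0:0, r1:9, r2:5, r3:0, r4:12, r5:15, r6:1}
[4] sub  r4, r0, r6  →  {r0:0, r1:9, r2:5, r3:0, r4:65535, r5:15, r6:1}
[5] andi  r2, r2, 5  →  {r0:0, r1:9, r2:5, r3:0, r4:65535, r5:15, r6:1}
[6] bne  r1, r4, L9  →  {r0:0, r1:9, r2:5, r3:0, r4:65535, r5:15, r6:1}  ⟨branch taken⟩
[7] slt  r1, r0, r6  →  {r0:0, r1:1, r2:5, r3:0, r4:65535, r5:15, r6:1}
[9] sub  r0, r6, r5  →  {r0:0, r1:1, r2:5, r3:0, r4:65535, r5:15, r6:1}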